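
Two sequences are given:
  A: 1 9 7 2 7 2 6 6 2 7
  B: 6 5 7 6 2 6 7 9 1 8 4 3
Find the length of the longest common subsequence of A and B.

4

Backtracking the LCS table gives one alignment: 7 (A3,B3) → 2 (A6,B5) → 6 (A8,B6) → 7 (A10,B7).
So the longest common subsequence has length 4.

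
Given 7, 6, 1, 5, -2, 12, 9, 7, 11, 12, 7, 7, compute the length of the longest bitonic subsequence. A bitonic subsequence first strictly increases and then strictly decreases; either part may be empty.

6

Let inc[i] be the LIS ending at i and dec[i] the longest strictly decreasing subsequence starting at i. inc = [1, 1, 1, 2, 1, 3, 3, 3, 4, 5, 3, 3], dec = [4, 3, 2, 2, 1, 3, 2, 1, 2, 2, 1, 1].
max_i inc[i]+dec[i]−1 = 6, with one witness 1, 5, 9, 11, 12, 7.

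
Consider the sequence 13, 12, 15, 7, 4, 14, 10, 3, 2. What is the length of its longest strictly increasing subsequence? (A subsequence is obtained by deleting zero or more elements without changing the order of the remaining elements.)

2

Let dp[i] be the longest increasing subsequence ending at position i. Then dp = [1, 1, 2, 1, 1, 2, 2, 1, 1].
The maximum is 2; one witness is 13, 15 at positions 1,3.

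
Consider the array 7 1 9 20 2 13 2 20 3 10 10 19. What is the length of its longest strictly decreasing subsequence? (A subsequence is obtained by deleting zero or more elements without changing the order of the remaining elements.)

3

One longest decreasing subsequence is 20, 13, 2 (positions 4,6,7), of length 3; no longer one exists.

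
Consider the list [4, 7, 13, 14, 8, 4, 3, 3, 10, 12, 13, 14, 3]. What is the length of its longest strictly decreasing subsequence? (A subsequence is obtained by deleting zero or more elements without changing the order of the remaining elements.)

4

One longest decreasing subsequence is 13, 8, 4, 3 (positions 3,5,6,7), of length 4; no longer one exists.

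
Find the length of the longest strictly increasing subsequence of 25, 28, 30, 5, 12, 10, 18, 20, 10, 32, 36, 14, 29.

Let dp[i] be the longest increasing subsequence ending at position i. Then dp = [1, 2, 3, 1, 2, 2, 3, 4, 2, 5, 6, 3, 5].
The maximum is 6; one witness is 5, 12, 18, 20, 32, 36 at positions 4,5,7,8,10,11.

6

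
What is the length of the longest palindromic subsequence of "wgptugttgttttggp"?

Using dp[i][j] = 2 + dp[i+1][j−1] if the ends match, else max(dp[i+1][j], dp[i][j−1]):
dp[1][16] = 10. A witness is pggttttggp at positions 3,6,9,10,11,12,13,14,15,16.

10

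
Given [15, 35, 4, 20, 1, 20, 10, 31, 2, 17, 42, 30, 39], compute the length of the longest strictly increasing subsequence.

Let dp[i] be the longest increasing subsequence ending at position i. Then dp = [1, 2, 1, 2, 1, 2, 2, 3, 2, 3, 4, 4, 5].
The maximum is 5; one witness is 4, 10, 17, 30, 39 at positions 3,7,10,12,13.

5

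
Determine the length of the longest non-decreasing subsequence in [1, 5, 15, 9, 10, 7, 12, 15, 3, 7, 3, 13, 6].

One longest non-decreasing subsequence is 1, 5, 9, 10, 12, 15 (positions 1,2,4,5,7,8), of length 6; no longer one exists.

6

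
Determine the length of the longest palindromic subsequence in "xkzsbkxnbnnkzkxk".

Using dp[i][j] = 2 + dp[i+1][j−1] if the ends match, else max(dp[i+1][j], dp[i][j−1]):
dp[1][16] = 11. A witness is xkzknnnkzkx at positions 1,2,3,6,8,10,11,12,13,14,15.

11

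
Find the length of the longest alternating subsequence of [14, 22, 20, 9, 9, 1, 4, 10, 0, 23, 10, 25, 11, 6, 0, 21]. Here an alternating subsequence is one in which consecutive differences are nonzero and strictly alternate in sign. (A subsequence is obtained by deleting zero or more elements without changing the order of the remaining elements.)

10

Track the best alternating length ending on an up-step vs a down-step at each position: up/down = 1/1, 2/1, 2/3, 1/3, 1/3, 1/3, 4/3, 4/3, 1/5, 6/1, 6/7, 8/1, 8/9, 6/9, 1/9, 10/9.
The maximum over both is 10; one such subsequence is 14, 22, 1, 4, 0, 23, 10, 25, 11, 21.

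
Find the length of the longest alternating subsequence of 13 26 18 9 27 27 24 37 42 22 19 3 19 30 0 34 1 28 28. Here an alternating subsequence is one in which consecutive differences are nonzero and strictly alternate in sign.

Track the best alternating length ending on an up-step vs a down-step at each position: up/down = 1/1, 2/1, 2/3, 1/3, 4/1, 4/1, 4/5, 6/1, 6/1, 4/7, 4/7, 1/7, 8/7, 8/7, 1/9, 10/7, 10/11, 12/11, 12/11.
The maximum over both is 12; one such subsequence is 13, 26, 18, 27, 24, 37, 3, 19, 0, 34, 1, 28.

12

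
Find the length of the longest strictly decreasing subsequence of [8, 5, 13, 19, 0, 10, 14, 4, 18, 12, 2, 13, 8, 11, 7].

Let dp[i] be the longest decreasing subsequence ending at position i. Then dp = [1, 2, 1, 1, 3, 2, 2, 3, 2, 3, 4, 3, 4, 4, 5].
The maximum is 5; one witness is 19, 14, 12, 8, 7 at positions 4,7,10,13,15.

5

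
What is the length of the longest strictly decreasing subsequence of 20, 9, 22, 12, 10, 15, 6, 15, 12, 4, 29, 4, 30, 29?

5

One longest decreasing subsequence is 20, 12, 10, 6, 4 (positions 1,4,5,7,10), of length 5; no longer one exists.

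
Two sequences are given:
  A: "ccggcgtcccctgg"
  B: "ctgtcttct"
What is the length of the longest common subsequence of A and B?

Backtracking the LCS table gives one alignment: c (A1,B1) → g (A3,B3) → c (A5,B5) → t (A7,B7) → c (A11,B8) → t (A12,B9).
So the longest common subsequence has length 6.

6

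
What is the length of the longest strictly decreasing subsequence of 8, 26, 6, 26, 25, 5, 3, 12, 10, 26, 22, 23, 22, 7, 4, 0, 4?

Let dp[i] be the longest decreasing subsequence ending at position i. Then dp = [1, 1, 2, 1, 2, 3, 4, 3, 4, 1, 3, 3, 4, 5, 6, 7, 6].
The maximum is 7; one witness is 26, 25, 12, 10, 7, 4, 0 at positions 2,5,8,9,14,15,16.

7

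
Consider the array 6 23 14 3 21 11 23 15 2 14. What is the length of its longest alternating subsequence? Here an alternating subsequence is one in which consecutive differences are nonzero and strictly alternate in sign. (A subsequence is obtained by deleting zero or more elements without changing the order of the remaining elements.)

8

Track the best alternating length ending on an up-step vs a down-step at each position: up/down = 1/1, 2/1, 2/3, 1/3, 4/3, 4/5, 6/1, 6/7, 1/7, 8/7.
The maximum over both is 8; one such subsequence is 6, 23, 14, 21, 11, 23, 2, 14.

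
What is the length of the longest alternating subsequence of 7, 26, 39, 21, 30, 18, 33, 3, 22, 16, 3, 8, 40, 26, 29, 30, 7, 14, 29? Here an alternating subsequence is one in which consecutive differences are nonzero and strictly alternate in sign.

14

A longest alternating subsequence is 7, 26, 21, 30, 18, 33, 3, 22, 16, 40, 26, 29, 7, 14 (positions 1,2,4,5,6,7,8,9,10,13,14,15,17,18); its 13 consecutive differences strictly alternate in sign, and length 14 is optimal.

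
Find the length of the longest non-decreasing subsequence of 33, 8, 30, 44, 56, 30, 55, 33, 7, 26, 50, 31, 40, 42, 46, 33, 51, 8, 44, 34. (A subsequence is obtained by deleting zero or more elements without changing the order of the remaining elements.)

Let dp[i] be the longest non-decreasing subsequence ending at position i. Then dp = [1, 1, 2, 3, 4, 3, 4, 4, 1, 2, 5, 4, 5, 6, 7, 5, 8, 2, 7, 6].
The maximum is 8; one witness is 8, 30, 30, 33, 40, 42, 46, 51 at positions 2,3,6,8,13,14,15,17.

8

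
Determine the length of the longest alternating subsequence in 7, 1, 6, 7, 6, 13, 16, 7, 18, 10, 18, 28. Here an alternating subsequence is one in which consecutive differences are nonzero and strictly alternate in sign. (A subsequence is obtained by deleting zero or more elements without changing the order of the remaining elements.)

A longest alternating subsequence is 7, 1, 7, 6, 13, 7, 18, 10, 18 (positions 1,2,4,5,6,8,9,10,11); its 8 consecutive differences strictly alternate in sign, and length 9 is optimal.

9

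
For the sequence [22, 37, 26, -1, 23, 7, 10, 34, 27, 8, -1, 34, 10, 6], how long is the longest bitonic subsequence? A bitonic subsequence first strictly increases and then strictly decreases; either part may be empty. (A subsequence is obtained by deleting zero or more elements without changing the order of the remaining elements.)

Let inc[i] be the LIS ending at i and dec[i] the longest strictly decreasing subsequence starting at i. inc = [1, 2, 2, 1, 2, 2, 3, 4, 4, 3, 1, 5, 4, 2], dec = [4, 6, 5, 1, 4, 2, 3, 4, 3, 2, 1, 3, 2, 1].
max_i inc[i]+dec[i]−1 = 7, with one witness 22, 37, 26, 23, 10, 8, 6.

7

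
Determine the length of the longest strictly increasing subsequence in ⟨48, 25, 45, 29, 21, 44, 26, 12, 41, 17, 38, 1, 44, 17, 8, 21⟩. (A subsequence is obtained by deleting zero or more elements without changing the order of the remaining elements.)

Scanning left to right, the best length ending at each element is: 48→1, 25→1, 45→2, 29→2, 21→1, 44→3, 26→2, 12→1, 41→3, 17→2, 38→3, 1→1, 44→4, 17→2, 8→2, 21→3.
So the longest increasing subsequence has length 4, e.g. 25, 29, 41, 44.

4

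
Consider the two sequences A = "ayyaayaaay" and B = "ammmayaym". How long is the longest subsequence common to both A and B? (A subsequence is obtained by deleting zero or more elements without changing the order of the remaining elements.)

Backtracking the LCS table gives one alignment: a (A1,B1) → a (A5,B5) → y (A6,B6) → a (A9,B7) → y (A10,B8).
So the longest common subsequence has length 5.

5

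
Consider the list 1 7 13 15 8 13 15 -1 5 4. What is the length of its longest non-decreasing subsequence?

Let dp[i] be the longest non-decreasing subsequence ending at position i. Then dp = [1, 2, 3, 4, 3, 4, 5, 1, 2, 2].
The maximum is 5; one witness is 1, 7, 13, 15, 15 at positions 1,2,3,4,7.

5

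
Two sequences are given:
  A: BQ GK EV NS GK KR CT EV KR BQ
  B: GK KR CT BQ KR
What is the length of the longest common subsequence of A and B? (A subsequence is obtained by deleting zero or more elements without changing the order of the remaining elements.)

4

A longest common subsequence is GK, KR, CT, KR (length 4); the LCS DP confirms no longer common subsequence exists.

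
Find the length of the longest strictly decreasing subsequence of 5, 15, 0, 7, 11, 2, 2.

3

Scanning left to right, the best length ending at each element is: 5→1, 15→1, 0→2, 7→2, 11→2, 2→3, 2→3.
So the longest decreasing subsequence has length 3, e.g. 15, 7, 2.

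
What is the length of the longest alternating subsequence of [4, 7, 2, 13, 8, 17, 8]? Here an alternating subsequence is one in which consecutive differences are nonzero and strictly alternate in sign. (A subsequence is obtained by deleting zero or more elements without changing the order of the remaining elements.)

Track the best alternating length ending on an up-step vs a down-step at each position: up/down = 1/1, 2/1, 1/3, 4/1, 4/5, 6/1, 4/7.
The maximum over both is 7; one such subsequence is 4, 7, 2, 13, 8, 17, 8.

7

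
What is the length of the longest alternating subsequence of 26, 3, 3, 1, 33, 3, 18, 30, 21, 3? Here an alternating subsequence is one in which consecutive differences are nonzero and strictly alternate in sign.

Track the best alternating length ending on an up-step vs a down-step at each position: up/down = 1/1, 1/2, 1/2, 1/2, 3/1, 3/4, 5/4, 5/4, 5/6, 3/6.
The maximum over both is 6; one such subsequence is 26, 3, 33, 3, 30, 21.

6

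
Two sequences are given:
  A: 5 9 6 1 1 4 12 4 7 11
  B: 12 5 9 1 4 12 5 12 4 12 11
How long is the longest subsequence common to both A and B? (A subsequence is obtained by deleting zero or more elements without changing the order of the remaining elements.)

7

Backtracking the LCS table gives one alignment: 5 (A1,B2) → 9 (A2,B3) → 1 (A5,B4) → 4 (A6,B5) → 12 (A7,B8) → 4 (A8,B9) → 11 (A10,B11).
So the longest common subsequence has length 7.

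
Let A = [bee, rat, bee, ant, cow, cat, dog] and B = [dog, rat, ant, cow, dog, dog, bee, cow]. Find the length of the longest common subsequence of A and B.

Backtracking the LCS table gives one alignment: rat (A2,B2) → ant (A4,B3) → cow (A5,B4) → dog (A7,B6).
So the longest common subsequence has length 4.

4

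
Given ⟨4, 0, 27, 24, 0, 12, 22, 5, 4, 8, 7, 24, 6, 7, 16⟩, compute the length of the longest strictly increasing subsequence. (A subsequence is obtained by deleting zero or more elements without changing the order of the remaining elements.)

One longest increasing subsequence is 4, 5, 6, 7, 16 (positions 1,8,13,14,15), of length 5; no longer one exists.

5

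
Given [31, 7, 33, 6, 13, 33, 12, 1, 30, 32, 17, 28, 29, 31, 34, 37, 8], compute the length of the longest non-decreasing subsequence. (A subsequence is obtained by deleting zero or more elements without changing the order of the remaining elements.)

8

Let dp[i] be the longest non-decreasing subsequence ending at position i. Then dp = [1, 1, 2, 1, 2, 3, 2, 1, 3, 4, 3, 4, 5, 6, 7, 8, 2].
The maximum is 8; one witness is 7, 13, 17, 28, 29, 31, 34, 37 at positions 2,5,11,12,13,14,15,16.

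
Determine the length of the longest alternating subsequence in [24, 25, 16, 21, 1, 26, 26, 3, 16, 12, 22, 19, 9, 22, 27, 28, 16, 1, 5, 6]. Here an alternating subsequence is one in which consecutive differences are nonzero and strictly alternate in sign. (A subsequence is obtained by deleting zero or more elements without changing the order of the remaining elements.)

A longest alternating subsequence is 24, 25, 16, 21, 1, 26, 3, 16, 12, 22, 19, 22, 1, 5 (positions 1,2,3,4,5,6,8,9,10,11,12,14,18,19); its 13 consecutive differences strictly alternate in sign, and length 14 is optimal.

14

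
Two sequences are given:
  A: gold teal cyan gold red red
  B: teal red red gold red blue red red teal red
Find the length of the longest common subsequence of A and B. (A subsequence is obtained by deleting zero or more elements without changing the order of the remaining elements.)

Backtracking the LCS table gives one alignment: teal (A2,B1) → gold (A4,B4) → red (A5,B8) → red (A6,B10).
So the longest common subsequence has length 4.

4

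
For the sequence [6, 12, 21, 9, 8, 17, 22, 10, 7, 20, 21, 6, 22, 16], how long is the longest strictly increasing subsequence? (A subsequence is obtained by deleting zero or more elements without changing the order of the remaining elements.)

6

Scanning left to right, the best length ending at each element is: 6→1, 12→2, 21→3, 9→2, 8→2, 17→3, 22→4, 10→3, 7→2, 20→4, 21→5, 6→1, 22→6, 16→4.
So the longest increasing subsequence has length 6, e.g. 6, 12, 17, 20, 21, 22.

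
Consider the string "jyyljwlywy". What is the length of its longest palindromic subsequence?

One longest palindromic subsequence is yylwlyy (positions 2,3,4,6,7,8,10); it reads the same forward and backward, and the interval DP gives dp[1][10] = 7.

7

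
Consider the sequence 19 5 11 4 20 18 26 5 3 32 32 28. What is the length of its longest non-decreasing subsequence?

Scanning left to right, the best length ending at each element is: 19→1, 5→1, 11→2, 4→1, 20→3, 18→3, 26→4, 5→2, 3→1, 32→5, 32→6, 28→5.
So the longest non-decreasing subsequence has length 6, e.g. 5, 11, 20, 26, 32, 32.

6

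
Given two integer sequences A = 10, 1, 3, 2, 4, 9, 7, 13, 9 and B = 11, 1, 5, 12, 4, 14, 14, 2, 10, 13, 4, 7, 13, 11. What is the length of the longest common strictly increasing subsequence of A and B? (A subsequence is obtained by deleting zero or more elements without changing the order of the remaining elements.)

5

For each value that appears in both, track the longest common increasing run ending there.
The best achievable length is 5; one witness is 1, 2, 4, 7, 13 (A-positions 2,4,5,7,8, B-positions 2,8,11,12,13).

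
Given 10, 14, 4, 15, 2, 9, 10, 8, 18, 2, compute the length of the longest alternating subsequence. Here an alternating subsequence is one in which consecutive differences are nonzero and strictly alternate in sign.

A longest alternating subsequence is 10, 14, 4, 15, 2, 9, 8, 18, 2 (positions 1,2,3,4,5,6,8,9,10); its 8 consecutive differences strictly alternate in sign, and length 9 is optimal.

9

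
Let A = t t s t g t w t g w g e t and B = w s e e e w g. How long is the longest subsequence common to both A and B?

Backtracking the LCS table gives one alignment: s (A3,B2) → w (A10,B6) → g (A11,B7).
So the longest common subsequence has length 3.

3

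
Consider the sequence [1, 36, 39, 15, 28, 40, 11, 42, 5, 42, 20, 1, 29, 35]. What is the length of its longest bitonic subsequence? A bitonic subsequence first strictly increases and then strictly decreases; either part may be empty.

7

Let inc[i] be the LIS ending at i and dec[i] the longest strictly decreasing subsequence starting at i. inc = [1, 2, 3, 2, 3, 4, 2, 5, 2, 5, 3, 1, 4, 5], dec = [1, 5, 5, 4, 4, 4, 3, 3, 2, 3, 2, 1, 1, 1].
max_i inc[i]+dec[i]−1 = 7, with one witness 1, 36, 39, 28, 11, 5, 1.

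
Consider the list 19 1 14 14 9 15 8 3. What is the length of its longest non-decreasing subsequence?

4

One longest non-decreasing subsequence is 1, 14, 14, 15 (positions 2,3,4,6), of length 4; no longer one exists.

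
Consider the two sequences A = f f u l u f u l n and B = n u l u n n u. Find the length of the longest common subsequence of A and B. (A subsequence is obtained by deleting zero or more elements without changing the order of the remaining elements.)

Backtracking the LCS table gives one alignment: u (A3,B2) → l (A4,B3) → u (A5,B4) → u (A7,B7).
So the longest common subsequence has length 4.

4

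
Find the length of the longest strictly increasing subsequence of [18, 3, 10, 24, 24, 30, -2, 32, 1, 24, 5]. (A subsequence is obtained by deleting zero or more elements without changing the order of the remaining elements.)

5

Scanning left to right, the best length ending at each element is: 18→1, 3→1, 10→2, 24→3, 24→3, 30→4, -2→1, 32→5, 1→2, 24→3, 5→3.
So the longest increasing subsequence has length 5, e.g. 3, 10, 24, 30, 32.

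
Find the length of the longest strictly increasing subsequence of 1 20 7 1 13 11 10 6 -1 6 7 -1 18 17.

4

Let dp[i] be the longest increasing subsequence ending at position i. Then dp = [1, 2, 2, 1, 3, 3, 3, 2, 1, 2, 3, 1, 4, 4].
The maximum is 4; one witness is 1, 7, 13, 18 at positions 1,3,5,13.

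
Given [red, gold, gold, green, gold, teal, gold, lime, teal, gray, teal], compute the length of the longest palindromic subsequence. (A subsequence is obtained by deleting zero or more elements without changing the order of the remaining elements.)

One longest palindromic subsequence is gold gold green gold gold (positions 2,3,4,5,7); it reads the same forward and backward, and the interval DP gives dp[1][11] = 5.

5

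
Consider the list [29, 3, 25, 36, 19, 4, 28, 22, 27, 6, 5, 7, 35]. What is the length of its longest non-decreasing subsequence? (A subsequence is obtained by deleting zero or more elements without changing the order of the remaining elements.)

5

One longest non-decreasing subsequence is 3, 19, 22, 27, 35 (positions 2,5,8,9,13), of length 5; no longer one exists.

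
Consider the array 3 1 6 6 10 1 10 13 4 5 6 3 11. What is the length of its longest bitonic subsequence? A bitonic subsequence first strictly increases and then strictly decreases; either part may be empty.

One longest bitonic subsequence is 3, 6, 10, 13, 6, 3 (positions 1,3,5,8,11,12): it rises to 13 then falls. Length 6 is optimal.

6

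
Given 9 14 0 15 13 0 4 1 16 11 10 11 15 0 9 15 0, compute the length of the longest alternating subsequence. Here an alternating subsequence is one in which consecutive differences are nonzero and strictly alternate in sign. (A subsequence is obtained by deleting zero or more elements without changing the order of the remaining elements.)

A longest alternating subsequence is 9, 14, 0, 15, 0, 4, 1, 16, 10, 11, 0, 9, 0 (positions 1,2,3,4,6,7,8,9,11,12,14,15,17); its 12 consecutive differences strictly alternate in sign, and length 13 is optimal.

13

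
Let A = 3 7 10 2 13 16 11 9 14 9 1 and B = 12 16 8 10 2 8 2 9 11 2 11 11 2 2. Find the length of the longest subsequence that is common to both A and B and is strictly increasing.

A longest common strictly increasing subsequence is 2, 9 (length 2); it appears in order in both A and B, and no longer such subsequence exists.

2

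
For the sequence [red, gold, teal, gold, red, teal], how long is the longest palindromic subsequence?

5

Using dp[i][j] = 2 + dp[i+1][j−1] if the ends match, else max(dp[i+1][j], dp[i][j−1]):
dp[1][6] = 5. A witness is red gold teal gold red at positions 1,2,3,4,5.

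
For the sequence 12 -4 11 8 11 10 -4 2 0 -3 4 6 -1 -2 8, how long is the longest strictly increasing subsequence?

One longest increasing subsequence is -4, 2, 4, 6, 8 (positions 2,8,11,12,15), of length 5; no longer one exists.

5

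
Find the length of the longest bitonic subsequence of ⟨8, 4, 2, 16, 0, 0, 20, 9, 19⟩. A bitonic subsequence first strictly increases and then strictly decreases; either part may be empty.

4

Let inc[i] be the LIS ending at i and dec[i] the longest strictly decreasing subsequence starting at i. inc = [1, 1, 1, 2, 1, 1, 3, 2, 3], dec = [4, 3, 2, 2, 1, 1, 2, 1, 1].
max_i inc[i]+dec[i]−1 = 4, with one witness 8, 4, 2, 0.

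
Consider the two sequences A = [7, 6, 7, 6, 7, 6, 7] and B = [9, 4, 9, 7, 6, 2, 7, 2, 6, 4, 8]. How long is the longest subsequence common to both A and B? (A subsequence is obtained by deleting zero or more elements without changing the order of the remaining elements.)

4

Backtracking the LCS table gives one alignment: 7 (A1,B4) → 6 (A2,B5) → 7 (A3,B7) → 6 (A4,B9).
So the longest common subsequence has length 4.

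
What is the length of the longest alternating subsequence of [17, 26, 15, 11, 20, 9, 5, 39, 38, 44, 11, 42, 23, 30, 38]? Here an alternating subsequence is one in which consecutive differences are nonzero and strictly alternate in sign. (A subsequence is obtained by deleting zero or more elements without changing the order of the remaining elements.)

12

Track the best alternating length ending on an up-step vs a down-step at each position: up/down = 1/1, 2/1, 1/3, 1/3, 4/3, 1/5, 1/5, 6/1, 6/7, 8/1, 6/9, 10/9, 10/11, 12/11, 12/11.
The maximum over both is 12; one such subsequence is 17, 26, 15, 20, 9, 39, 38, 44, 11, 42, 23, 30.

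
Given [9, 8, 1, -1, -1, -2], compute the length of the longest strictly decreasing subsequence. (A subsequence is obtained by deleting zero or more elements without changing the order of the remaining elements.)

One longest decreasing subsequence is 9, 8, 1, -1, -2 (positions 1,2,3,4,6), of length 5; no longer one exists.

5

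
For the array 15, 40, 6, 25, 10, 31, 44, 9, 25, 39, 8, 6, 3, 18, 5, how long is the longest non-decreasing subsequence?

Scanning left to right, the best length ending at each element is: 15→1, 40→2, 6→1, 25→2, 10→2, 31→3, 44→4, 9→2, 25→3, 39→4, 8→2, 6→2, 3→1, 18→3, 5→2.
So the longest non-decreasing subsequence has length 4, e.g. 15, 25, 31, 44.

4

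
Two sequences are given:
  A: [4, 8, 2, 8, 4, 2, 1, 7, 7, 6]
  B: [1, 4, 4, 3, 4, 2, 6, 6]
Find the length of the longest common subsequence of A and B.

4

A longest common subsequence is 4, 4, 2, 6 (length 4); the LCS DP confirms no longer common subsequence exists.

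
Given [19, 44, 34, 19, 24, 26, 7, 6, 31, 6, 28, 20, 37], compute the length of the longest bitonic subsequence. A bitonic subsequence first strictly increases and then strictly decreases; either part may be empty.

6

Let inc[i] be the LIS ending at i and dec[i] the longest strictly decreasing subsequence starting at i. inc = [1, 2, 2, 1, 2, 3, 1, 1, 4, 1, 4, 2, 5], dec = [3, 5, 4, 3, 3, 3, 2, 1, 3, 1, 2, 1, 1].
max_i inc[i]+dec[i]−1 = 6, with one witness 19, 44, 34, 31, 28, 20.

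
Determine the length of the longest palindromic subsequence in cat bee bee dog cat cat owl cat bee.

5

One longest palindromic subsequence is bee cat owl cat bee (positions 2,5,7,8,9); it reads the same forward and backward, and the interval DP gives dp[1][9] = 5.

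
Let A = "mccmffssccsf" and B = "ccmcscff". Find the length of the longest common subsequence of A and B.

Backtracking the LCS table gives one alignment: c (A2,B1) → c (A3,B2) → m (A4,B3) → s (A8,B5) → c (A9,B6) → f (A12,B8).
So the longest common subsequence has length 6.

6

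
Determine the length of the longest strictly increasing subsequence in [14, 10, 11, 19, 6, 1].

One longest increasing subsequence is 10, 11, 19 (positions 2,3,4), of length 3; no longer one exists.

3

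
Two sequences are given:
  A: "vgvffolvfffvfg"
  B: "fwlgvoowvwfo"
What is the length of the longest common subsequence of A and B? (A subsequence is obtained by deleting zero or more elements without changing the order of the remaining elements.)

5

Backtracking the LCS table gives one alignment: g (A2,B4) → v (A3,B5) → o (A6,B7) → v (A8,B9) → f (A9,B11).
So the longest common subsequence has length 5.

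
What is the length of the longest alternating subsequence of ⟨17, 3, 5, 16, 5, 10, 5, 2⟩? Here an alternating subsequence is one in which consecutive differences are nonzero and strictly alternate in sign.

6

Track the best alternating length ending on an up-step vs a down-step at each position: up/down = 1/1, 1/2, 3/2, 3/2, 3/4, 5/4, 3/6, 1/6.
The maximum over both is 6; one such subsequence is 17, 3, 16, 5, 10, 5.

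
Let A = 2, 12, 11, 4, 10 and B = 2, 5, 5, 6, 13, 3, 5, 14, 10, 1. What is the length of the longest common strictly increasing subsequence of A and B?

2

For each value that appears in both, track the longest common increasing run ending there.
The best achievable length is 2; one witness is 2, 10 (A-positions 1,5, B-positions 1,9).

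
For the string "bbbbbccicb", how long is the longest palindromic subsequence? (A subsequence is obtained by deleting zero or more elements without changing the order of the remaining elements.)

One longest palindromic subsequence is bbbbbb (positions 1,2,3,4,5,10); it reads the same forward and backward, and the interval DP gives dp[1][10] = 6.

6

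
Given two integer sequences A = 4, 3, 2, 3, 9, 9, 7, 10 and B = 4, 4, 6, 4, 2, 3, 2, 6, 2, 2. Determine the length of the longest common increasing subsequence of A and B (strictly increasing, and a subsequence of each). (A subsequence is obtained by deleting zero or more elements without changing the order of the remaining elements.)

2

A longest common strictly increasing subsequence is 2, 3 (length 2); it appears in order in both A and B, and no longer such subsequence exists.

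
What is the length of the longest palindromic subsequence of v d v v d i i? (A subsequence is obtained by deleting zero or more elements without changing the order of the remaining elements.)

4

One longest palindromic subsequence is dvvd (positions 2,3,4,5); it reads the same forward and backward, and the interval DP gives dp[1][7] = 4.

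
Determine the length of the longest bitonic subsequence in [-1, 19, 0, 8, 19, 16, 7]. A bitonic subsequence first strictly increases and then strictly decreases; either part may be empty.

6

One longest bitonic subsequence is -1, 0, 8, 19, 16, 7 (positions 1,3,4,5,6,7): it rises to 19 then falls. Length 6 is optimal.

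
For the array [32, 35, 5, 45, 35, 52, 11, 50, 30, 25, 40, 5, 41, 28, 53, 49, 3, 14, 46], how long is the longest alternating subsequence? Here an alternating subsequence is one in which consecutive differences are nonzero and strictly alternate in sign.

A longest alternating subsequence is 32, 35, 5, 45, 35, 52, 11, 50, 30, 40, 5, 41, 28, 53, 3, 14 (positions 1,2,3,4,5,6,7,8,9,11,12,13,14,15,17,18); its 15 consecutive differences strictly alternate in sign, and length 16 is optimal.

16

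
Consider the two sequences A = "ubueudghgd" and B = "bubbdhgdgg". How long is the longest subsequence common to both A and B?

A longest common subsequence is ubdhgd (length 6); the LCS DP confirms no longer common subsequence exists.

6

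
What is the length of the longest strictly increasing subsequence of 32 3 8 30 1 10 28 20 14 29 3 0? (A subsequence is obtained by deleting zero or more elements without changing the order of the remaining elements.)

Scanning left to right, the best length ending at each element is: 32→1, 3→1, 8→2, 30→3, 1→1, 10→3, 28→4, 20→4, 14→4, 29→5, 3→2, 0→1.
So the longest increasing subsequence has length 5, e.g. 3, 8, 10, 28, 29.

5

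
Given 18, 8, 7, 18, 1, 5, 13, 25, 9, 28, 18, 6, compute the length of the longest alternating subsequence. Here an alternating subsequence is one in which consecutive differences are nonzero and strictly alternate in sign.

A longest alternating subsequence is 18, 8, 18, 1, 13, 9, 28, 18 (positions 1,2,4,5,7,9,10,11); its 7 consecutive differences strictly alternate in sign, and length 8 is optimal.

8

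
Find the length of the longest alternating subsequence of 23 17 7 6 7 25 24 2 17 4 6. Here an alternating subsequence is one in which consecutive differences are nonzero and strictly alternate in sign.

7

Track the best alternating length ending on an up-step vs a down-step at each position: up/down = 1/1, 1/2, 1/2, 1/2, 3/2, 3/1, 3/4, 1/4, 5/4, 5/6, 7/6.
The maximum over both is 7; one such subsequence is 23, 6, 7, 2, 17, 4, 6.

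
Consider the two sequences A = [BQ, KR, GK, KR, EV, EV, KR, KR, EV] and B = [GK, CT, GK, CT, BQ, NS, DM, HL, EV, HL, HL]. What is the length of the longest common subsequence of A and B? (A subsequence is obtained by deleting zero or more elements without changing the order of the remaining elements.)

Backtracking the LCS table gives one alignment: BQ (A1,B5) → EV (A5,B9).
So the longest common subsequence has length 2.

2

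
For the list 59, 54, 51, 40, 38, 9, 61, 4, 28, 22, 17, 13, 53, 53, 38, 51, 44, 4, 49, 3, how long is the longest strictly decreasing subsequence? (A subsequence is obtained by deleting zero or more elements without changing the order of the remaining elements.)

Scanning left to right, the best length ending at each element is: 59→1, 54→2, 51→3, 40→4, 38→5, 9→6, 61→1, 4→7, 28→6, 22→7, 17→8, 13→9, 53→3, 53→3, 38→5, 51→4, 44→5, 4→10, 49→5, 3→11.
So the longest decreasing subsequence has length 11, e.g. 59, 54, 51, 40, 38, 28, 22, 17, 13, 4, 3.

11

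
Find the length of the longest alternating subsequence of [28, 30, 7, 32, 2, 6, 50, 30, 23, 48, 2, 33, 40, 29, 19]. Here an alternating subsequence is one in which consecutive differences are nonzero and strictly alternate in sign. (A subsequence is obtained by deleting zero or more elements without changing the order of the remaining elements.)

Track the best alternating length ending on an up-step vs a down-step at each position: up/down = 1/1, 2/1, 1/3, 4/1, 1/5, 6/5, 6/1, 6/7, 6/7, 8/7, 1/9, 10/9, 10/9, 10/11, 10/11.
The maximum over both is 11; one such subsequence is 28, 30, 7, 32, 2, 50, 30, 48, 2, 33, 29.

11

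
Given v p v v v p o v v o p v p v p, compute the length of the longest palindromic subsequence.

One longest palindromic subsequence is pvvpovvopvvp (positions 2,3,5,6,7,8,9,10,11,12,14,15); it reads the same forward and backward, and the interval DP gives dp[1][15] = 12.

12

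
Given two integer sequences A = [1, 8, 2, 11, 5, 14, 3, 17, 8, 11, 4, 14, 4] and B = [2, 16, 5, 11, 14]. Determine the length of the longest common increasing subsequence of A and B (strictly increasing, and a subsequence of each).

A longest common strictly increasing subsequence is 2, 5, 11, 14 (length 4); it appears in order in both A and B, and no longer such subsequence exists.

4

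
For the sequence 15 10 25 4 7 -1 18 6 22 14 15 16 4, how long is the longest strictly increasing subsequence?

5

Let dp[i] be the longest increasing subsequence ending at position i. Then dp = [1, 1, 2, 1, 2, 1, 3, 2, 4, 3, 4, 5, 2].
The maximum is 5; one witness is 4, 7, 14, 15, 16 at positions 4,5,10,11,12.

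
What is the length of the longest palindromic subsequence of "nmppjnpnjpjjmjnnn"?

11

One longest palindromic subsequence is nmpjnpnjpmn (positions 1,2,4,5,6,7,8,9,10,13,17); it reads the same forward and backward, and the interval DP gives dp[1][17] = 11.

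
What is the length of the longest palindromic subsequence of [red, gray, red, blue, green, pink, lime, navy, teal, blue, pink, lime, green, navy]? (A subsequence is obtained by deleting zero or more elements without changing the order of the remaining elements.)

Using dp[i][j] = 2 + dp[i+1][j−1] if the ends match, else max(dp[i+1][j], dp[i][j−1]):
dp[1][14] = 5. A witness is green lime pink lime green at positions 5,7,11,12,13.

5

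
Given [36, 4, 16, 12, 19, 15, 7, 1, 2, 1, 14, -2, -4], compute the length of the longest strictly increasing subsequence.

Scanning left to right, the best length ending at each element is: 36→1, 4→1, 16→2, 12→2, 19→3, 15→3, 7→2, 1→1, 2→2, 1→1, 14→3, -2→1, -4→1.
So the longest increasing subsequence has length 3, e.g. 4, 16, 19.

3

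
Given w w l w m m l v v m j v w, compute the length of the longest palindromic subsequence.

6

One longest palindromic subsequence is wmvvmw (positions 1,6,8,9,10,13); it reads the same forward and backward, and the interval DP gives dp[1][13] = 6.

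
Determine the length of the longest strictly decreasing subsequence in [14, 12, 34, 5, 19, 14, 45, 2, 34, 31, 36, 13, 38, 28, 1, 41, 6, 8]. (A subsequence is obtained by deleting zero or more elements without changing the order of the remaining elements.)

Let dp[i] be the longest decreasing subsequence ending at position i. Then dp = [1, 2, 1, 3, 2, 3, 1, 4, 2, 3, 2, 4, 2, 4, 5, 2, 5, 5].
The maximum is 5; one witness is 14, 12, 5, 2, 1 at positions 1,2,4,8,15.

5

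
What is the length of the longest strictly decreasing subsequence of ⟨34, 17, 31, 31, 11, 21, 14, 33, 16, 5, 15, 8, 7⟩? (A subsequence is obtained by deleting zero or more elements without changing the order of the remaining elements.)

7

Let dp[i] be the longest decreasing subsequence ending at position i. Then dp = [1, 2, 2, 2, 3, 3, 4, 2, 4, 5, 5, 6, 7].
The maximum is 7; one witness is 34, 31, 21, 16, 15, 8, 7 at positions 1,3,6,9,11,12,13.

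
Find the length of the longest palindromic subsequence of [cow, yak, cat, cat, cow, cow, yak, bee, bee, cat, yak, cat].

Using dp[i][j] = 2 + dp[i+1][j−1] if the ends match, else max(dp[i+1][j], dp[i][j−1]):
dp[1][12] = 6. A witness is cat yak bee bee yak cat at positions 3,7,8,9,11,12.

6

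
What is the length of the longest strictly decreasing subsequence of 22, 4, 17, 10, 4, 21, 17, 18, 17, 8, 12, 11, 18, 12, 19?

Let dp[i] be the longest decreasing subsequence ending at position i. Then dp = [1, 2, 2, 3, 4, 2, 3, 3, 4, 5, 5, 6, 3, 5, 3].
The maximum is 6; one witness is 22, 21, 18, 17, 12, 11 at positions 1,6,8,9,11,12.

6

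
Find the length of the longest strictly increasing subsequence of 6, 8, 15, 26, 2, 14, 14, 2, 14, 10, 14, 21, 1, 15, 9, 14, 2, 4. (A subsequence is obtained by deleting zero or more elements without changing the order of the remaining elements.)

Scanning left to right, the best length ending at each element is: 6→1, 8→2, 15→3, 26→4, 2→1, 14→3, 14→3, 2→1, 14→3, 10→3, 14→4, 21→5, 1→1, 15→5, 9→3, 14→4, 2→2, 4→3.
So the longest increasing subsequence has length 5, e.g. 6, 8, 10, 14, 21.

5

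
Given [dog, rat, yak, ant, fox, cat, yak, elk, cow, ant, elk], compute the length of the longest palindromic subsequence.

3

One longest palindromic subsequence is elk ant elk (positions 8,10,11); it reads the same forward and backward, and the interval DP gives dp[1][11] = 3.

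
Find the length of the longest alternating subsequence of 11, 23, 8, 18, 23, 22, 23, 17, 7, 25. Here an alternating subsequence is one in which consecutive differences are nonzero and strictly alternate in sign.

8

Track the best alternating length ending on an up-step vs a down-step at each position: up/down = 1/1, 2/1, 1/3, 4/3, 4/1, 4/5, 6/1, 4/7, 1/7, 8/1.
The maximum over both is 8; one such subsequence is 11, 23, 8, 23, 22, 23, 17, 25.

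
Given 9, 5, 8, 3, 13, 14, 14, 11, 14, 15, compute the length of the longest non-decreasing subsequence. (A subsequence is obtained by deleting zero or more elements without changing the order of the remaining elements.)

7

Let dp[i] be the longest non-decreasing subsequence ending at position i. Then dp = [1, 1, 2, 1, 3, 4, 5, 3, 6, 7].
The maximum is 7; one witness is 5, 8, 13, 14, 14, 14, 15 at positions 2,3,5,6,7,9,10.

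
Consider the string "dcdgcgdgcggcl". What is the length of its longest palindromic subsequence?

One longest palindromic subsequence is cgcgdgcgc (positions 2,4,5,6,7,8,9,11,12); it reads the same forward and backward, and the interval DP gives dp[1][13] = 9.

9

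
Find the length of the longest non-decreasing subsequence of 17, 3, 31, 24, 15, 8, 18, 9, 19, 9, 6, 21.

Let dp[i] be the longest non-decreasing subsequence ending at position i. Then dp = [1, 1, 2, 2, 2, 2, 3, 3, 4, 4, 2, 5].
The maximum is 5; one witness is 3, 15, 18, 19, 21 at positions 2,5,7,9,12.

5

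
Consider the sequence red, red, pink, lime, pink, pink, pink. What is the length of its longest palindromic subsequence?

Using dp[i][j] = 2 + dp[i+1][j−1] if the ends match, else max(dp[i+1][j], dp[i][j−1]):
dp[1][7] = 4. A witness is pink pink pink pink at positions 3,5,6,7.

4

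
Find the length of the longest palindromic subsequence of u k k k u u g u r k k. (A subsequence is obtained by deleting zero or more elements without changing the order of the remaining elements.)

One longest palindromic subsequence is kkugukk (positions 2,3,6,7,8,10,11); it reads the same forward and backward, and the interval DP gives dp[1][11] = 7.

7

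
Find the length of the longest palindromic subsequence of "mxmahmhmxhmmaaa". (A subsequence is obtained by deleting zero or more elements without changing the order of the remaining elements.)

9

Using dp[i][j] = 2 + dp[i+1][j−1] if the ends match, else max(dp[i+1][j], dp[i][j−1]):
dp[1][15] = 9. A witness is mmhmhmhmm at positions 1,3,5,6,7,8,10,11,12.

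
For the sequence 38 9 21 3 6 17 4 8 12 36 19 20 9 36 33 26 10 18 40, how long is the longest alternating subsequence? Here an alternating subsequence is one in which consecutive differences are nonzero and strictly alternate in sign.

Track the best alternating length ending on an up-step vs a down-step at each position: up/down = 1/1, 1/2, 3/2, 1/4, 5/4, 5/4, 5/6, 7/6, 7/6, 7/2, 7/8, 9/8, 7/10, 11/2, 11/12, 11/12, 11/12, 13/12, 13/1.
The maximum over both is 13; one such subsequence is 38, 9, 21, 3, 6, 4, 36, 19, 20, 9, 36, 10, 18.

13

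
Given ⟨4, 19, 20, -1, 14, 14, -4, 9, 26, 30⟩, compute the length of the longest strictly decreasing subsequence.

3

Let dp[i] be the longest decreasing subsequence ending at position i. Then dp = [1, 1, 1, 2, 2, 2, 3, 3, 1, 1].
The maximum is 3; one witness is 4, -1, -4 at positions 1,4,7.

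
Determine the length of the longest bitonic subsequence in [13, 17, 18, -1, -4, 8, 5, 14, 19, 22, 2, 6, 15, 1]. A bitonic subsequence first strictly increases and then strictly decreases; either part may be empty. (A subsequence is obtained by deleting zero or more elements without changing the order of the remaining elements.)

Let inc[i] be the LIS ending at i and dec[i] the longest strictly decreasing subsequence starting at i. inc = [1, 2, 3, 1, 1, 2, 2, 3, 4, 5, 2, 3, 4, 2], dec = [5, 5, 5, 2, 1, 4, 3, 3, 3, 3, 2, 2, 2, 1].
max_i inc[i]+dec[i]−1 = 7, with one witness 13, 17, 18, 8, 5, 2, 1.

7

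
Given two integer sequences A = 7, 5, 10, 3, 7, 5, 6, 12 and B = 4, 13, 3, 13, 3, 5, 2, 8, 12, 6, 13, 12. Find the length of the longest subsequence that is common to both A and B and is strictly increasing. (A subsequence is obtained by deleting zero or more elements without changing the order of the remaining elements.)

4

For each value that appears in both, track the longest common increasing run ending there.
The best achievable length is 4; one witness is 3, 5, 6, 12 (A-positions 4,6,7,8, B-positions 3,6,10,12).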